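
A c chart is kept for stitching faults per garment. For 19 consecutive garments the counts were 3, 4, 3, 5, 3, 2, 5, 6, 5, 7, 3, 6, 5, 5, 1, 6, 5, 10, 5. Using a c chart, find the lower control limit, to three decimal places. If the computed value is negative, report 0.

c̄ = (3 + 4 + 3 + 5 + 3 + 2 + 5 + 6 + 5 + 7 + 3 + 6 + 5 + 5 + 1 + 6 + 5 + 10 + 5) / 19 = 89 / 19 = 4.6842
LCL = c̄ − 3√c̄ = 4.6842 − 3 × 2.1643 = -1.8087 → 0 (cannot be negative)

0.000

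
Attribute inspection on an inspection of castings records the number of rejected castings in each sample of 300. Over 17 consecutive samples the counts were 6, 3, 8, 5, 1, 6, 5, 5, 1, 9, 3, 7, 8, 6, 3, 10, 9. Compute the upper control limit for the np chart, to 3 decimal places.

p̄ = Σdᵢ / (k·n) = 95 / (17 × 300) = 0.01863
UCL = np̄ + 3·√(np̄(1−p̄)) = 5.5882 + 3 × √(5.5882×0.98137) = 5.5882 + 3 × 2.3418 = 12.6137

12.614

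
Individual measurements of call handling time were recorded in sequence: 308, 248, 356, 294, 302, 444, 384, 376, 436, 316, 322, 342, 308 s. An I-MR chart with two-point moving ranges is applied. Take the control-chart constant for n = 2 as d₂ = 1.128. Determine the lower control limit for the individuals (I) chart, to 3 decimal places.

188.748

X̄ = (308 + 248 + 356 + 294 + 302 + 444 + 384 + 376 + 436 + 316 + 322 + 342 + 308) / 13 = 341.2308
Moving ranges: 60, 108, 62, 8, 142, 60, 8, 60, 120, 6, 20, 34; M̄R̄ = 688.0000 / 12 = 57.3333
LCL = X̄ − 3·M̄R̄/d₂ = 341.2308 − 3 × 57.3333 / 1.128 = 188.7485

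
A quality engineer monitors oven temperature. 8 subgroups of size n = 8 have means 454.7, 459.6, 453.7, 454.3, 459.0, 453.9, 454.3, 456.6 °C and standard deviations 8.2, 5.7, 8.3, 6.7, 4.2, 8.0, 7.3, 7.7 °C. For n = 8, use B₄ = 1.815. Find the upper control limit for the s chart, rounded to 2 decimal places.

s̄ = (8.2 + 5.7 + 8.3 + 6.7 + 4.2 + 8.0 + 7.3 + 7.7) / 8 = 7.0125
UCL_s = B₄·s̄ = 1.815 × 7.0125 = 12.7277

12.73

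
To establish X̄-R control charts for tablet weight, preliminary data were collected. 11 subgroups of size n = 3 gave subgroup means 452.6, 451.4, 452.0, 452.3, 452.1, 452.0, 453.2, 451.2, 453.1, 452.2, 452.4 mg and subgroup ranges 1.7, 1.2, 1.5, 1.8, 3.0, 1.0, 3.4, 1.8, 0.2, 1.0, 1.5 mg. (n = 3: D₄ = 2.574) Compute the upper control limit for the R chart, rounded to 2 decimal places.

R̄ = (1.7 + 1.2 + 1.5 + 1.8 + 3.0 + 1.0 + 3.4 + 1.8 + 0.2 + 1.0 + 1.5) / 11 = 18.1000 / 11 = 1.6455
UCL_R = D₄·R̄ = 2.574 × 1.6455 = 4.2354

4.24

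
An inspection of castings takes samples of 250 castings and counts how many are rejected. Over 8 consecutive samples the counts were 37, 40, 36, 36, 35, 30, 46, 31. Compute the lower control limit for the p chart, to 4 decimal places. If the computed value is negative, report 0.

0.0786

p̄ = Σdᵢ / (k·n) = 291 / (8 × 250) = 0.14550
LCL = p̄ − 3·√(p̄(1−p̄)/n) = 0.14550 − 3 × 0.02230 = 0.07860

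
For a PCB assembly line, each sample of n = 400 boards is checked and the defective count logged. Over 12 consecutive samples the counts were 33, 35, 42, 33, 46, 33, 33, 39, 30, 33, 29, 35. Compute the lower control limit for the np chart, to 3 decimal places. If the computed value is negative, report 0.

18.111

p̄ = Σdᵢ / (k·n) = 421 / (12 × 400) = 0.08771
LCL = np̄ − 3·√(np̄(1−p̄)) = 35.0833 − 3 × 5.6574 = 18.1111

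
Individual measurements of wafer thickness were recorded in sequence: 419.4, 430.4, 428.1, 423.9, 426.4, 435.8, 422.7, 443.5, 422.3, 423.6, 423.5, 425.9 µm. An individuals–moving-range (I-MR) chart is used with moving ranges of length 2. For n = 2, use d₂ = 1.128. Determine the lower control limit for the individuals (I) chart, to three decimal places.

X̄ = (419.4 + 430.4 + 428.1 + 423.9 + 426.4 + 435.8 + 422.7 + 443.5 + 422.3 + 423.6 + 423.5 + 425.9) / 12 = 427.1250
Moving ranges: 11.0, 2.3, 4.2, 2.5, 9.4, 13.1, 20.8, 21.2, 1.3, 0.1, 2.4; M̄R̄ = 88.3000 / 11 = 8.0273
LCL = X̄ − 3·M̄R̄/d₂ = 427.1250 − 3 × 8.0273 / 1.128 = 405.7759

405.776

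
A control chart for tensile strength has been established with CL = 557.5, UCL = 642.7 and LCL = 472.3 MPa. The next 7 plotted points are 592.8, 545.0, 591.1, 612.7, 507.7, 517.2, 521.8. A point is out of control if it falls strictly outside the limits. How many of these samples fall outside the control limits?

0

All 7 points lie within [472.3, 642.7].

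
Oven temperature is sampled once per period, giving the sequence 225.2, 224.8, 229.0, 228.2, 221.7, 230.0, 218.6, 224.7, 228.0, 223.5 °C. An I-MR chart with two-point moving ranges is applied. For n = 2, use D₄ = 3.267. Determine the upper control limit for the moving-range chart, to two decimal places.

16.52

Moving ranges: 0.4, 4.2, 0.8, 6.5, 8.3, 11.4, 6.1, 3.3, 4.5; M̄R̄ = 45.5000 / 9 = 5.0556
UCL_MR = D₄·M̄R̄ = 3.267 × 5.0556 = 16.5165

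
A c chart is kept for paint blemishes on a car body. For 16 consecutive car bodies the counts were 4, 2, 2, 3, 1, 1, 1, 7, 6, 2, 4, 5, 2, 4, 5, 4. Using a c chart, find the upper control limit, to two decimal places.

8.77

c̄ = (4 + 2 + 2 + 3 + 1 + 1 + 1 + 7 + 6 + 2 + 4 + 5 + 2 + 4 + 5 + 4) / 16 = 53 / 16 = 3.3125
UCL = c̄ + 3√c̄ = 3.3125 + 3 × √3.3125 = 3.3125 + 3 × 1.8200 = 8.7726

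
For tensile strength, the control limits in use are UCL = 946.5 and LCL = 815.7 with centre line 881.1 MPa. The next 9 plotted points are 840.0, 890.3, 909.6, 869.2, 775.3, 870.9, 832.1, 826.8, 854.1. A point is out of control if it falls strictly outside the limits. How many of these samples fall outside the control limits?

Compare each point to [815.7, 946.5]: sample 5 = 775.3 < LCL.

1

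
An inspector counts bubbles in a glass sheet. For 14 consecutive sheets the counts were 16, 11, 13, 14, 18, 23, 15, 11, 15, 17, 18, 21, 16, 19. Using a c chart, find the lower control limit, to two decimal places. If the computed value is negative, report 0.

c̄ = (16 + 11 + 13 + 14 + 18 + 23 + 15 + 11 + 15 + 17 + 18 + 21 + 16 + 19) / 14 = 227 / 14 = 16.2143
LCL = c̄ − 3√c̄ = 16.2143 − 3 × 4.0267 = 4.1342

4.13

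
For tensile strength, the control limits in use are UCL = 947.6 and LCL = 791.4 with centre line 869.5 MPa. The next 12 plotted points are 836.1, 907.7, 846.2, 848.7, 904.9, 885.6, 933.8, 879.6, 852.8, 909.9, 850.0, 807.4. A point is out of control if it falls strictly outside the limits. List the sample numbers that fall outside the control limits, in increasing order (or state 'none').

All 12 points lie within [791.4, 947.6].

none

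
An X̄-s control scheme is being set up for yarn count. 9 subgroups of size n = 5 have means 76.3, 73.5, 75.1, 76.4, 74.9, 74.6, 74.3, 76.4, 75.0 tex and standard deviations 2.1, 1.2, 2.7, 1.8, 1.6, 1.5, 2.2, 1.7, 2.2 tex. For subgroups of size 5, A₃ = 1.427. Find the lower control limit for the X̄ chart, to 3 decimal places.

72.471

X̄̄ = (76.3 + 73.5 + 75.1 + 76.4 + 74.9 + 74.6 + 74.3 + 76.4 + 75.0) / 9 = 75.1667
s̄ = (2.1 + 1.2 + 2.7 + 1.8 + 1.6 + 1.5 + 2.2 + 1.7 + 2.2) / 9 = 1.8889
LCL = X̄̄ − A₃·s̄ = 75.1667 − 1.427 × 1.8889 = 72.4712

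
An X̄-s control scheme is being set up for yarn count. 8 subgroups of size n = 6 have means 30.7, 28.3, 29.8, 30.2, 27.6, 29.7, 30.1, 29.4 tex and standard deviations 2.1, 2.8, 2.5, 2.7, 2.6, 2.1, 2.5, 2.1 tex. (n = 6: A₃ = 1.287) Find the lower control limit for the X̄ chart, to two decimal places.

X̄̄ = (30.7 + 28.3 + 29.8 + 30.2 + 27.6 + 29.7 + 30.1 + 29.4) / 8 = 29.4750
s̄ = (2.1 + 2.8 + 2.5 + 2.7 + 2.6 + 2.1 + 2.5 + 2.1) / 8 = 2.4250
LCL = X̄̄ − A₃·s̄ = 29.4750 − 1.287 × 2.4250 = 26.3540

26.35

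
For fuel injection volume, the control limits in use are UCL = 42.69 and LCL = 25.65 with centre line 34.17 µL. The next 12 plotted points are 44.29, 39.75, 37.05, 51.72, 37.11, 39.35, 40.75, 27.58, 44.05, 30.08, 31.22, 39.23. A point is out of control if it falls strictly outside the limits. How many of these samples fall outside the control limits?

Compare each point to [25.65, 42.69]: sample 1 = 44.29 > UCL; sample 4 = 51.72 > UCL; sample 9 = 44.05 > UCL.

3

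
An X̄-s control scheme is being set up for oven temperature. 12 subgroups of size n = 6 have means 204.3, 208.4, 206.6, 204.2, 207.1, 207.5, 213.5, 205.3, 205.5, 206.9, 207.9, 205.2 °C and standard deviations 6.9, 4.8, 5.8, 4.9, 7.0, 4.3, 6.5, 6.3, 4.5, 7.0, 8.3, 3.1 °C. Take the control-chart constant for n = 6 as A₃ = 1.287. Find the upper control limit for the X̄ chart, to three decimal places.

214.310

X̄̄ = (204.3 + 208.4 + 206.6 + 204.2 + 207.1 + 207.5 + 213.5 + 205.3 + 205.5 + 206.9 + 207.9 + 205.2) / 12 = 206.8667
s̄ = (6.9 + 4.8 + 5.8 + 4.9 + 7.0 + 4.3 + 6.5 + 6.3 + 4.5 + 7.0 + 8.3 + 3.1) / 12 = 5.7833
UCL = X̄̄ + A₃·s̄ = 206.8667 + 1.287 × 5.7833 = 214.3098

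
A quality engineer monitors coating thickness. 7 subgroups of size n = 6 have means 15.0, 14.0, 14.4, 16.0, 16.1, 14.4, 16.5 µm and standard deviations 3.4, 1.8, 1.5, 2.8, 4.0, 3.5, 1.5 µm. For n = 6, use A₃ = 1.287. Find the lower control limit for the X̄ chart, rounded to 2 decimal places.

X̄̄ = (15.0 + 14.0 + 14.4 + 16.0 + 16.1 + 14.4 + 16.5) / 7 = 15.2000
s̄ = (3.4 + 1.8 + 1.5 + 2.8 + 4.0 + 3.5 + 1.5) / 7 = 2.6429
LCL = X̄̄ − A₃·s̄ = 15.2000 − 1.287 × 2.6429 = 11.7986

11.80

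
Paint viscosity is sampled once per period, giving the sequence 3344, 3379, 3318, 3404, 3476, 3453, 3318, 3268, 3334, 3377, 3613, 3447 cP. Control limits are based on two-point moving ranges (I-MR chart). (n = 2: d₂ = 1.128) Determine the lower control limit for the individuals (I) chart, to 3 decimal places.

X̄ = (3344 + 3379 + 3318 + 3404 + 3476 + 3453 + 3318 + 3268 + 3334 + 3377 + 3613 + 3447) / 12 = 3394.2500
Moving ranges: 35, 61, 86, 72, 23, 135, 50, 66, 43, 236, 166; M̄R̄ = 973.0000 / 11 = 88.4545
LCL = X̄ − 3·M̄R̄/d₂ = 3394.2500 − 3 × 88.4545 / 1.128 = 3158.9985

3158.999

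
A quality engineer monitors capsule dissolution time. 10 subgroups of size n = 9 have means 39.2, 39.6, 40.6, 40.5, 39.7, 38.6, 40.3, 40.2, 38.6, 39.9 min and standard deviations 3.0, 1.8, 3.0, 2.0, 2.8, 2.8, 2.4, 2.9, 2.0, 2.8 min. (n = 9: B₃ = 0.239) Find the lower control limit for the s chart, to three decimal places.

0.609

s̄ = (3.0 + 1.8 + 3.0 + 2.0 + 2.8 + 2.8 + 2.4 + 2.9 + 2.0 + 2.8) / 10 = 2.5500
LCL_s = B₃·s̄ = 0.239 × 2.5500 = 0.6094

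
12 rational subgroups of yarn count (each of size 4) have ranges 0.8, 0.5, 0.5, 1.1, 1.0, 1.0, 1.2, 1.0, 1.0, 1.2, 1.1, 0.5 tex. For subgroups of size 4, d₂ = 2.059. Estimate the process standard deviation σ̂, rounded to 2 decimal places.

R̄ = (0.8 + 0.5 + 0.5 + 1.1 + 1.0 + 1.0 + 1.2 + 1.0 + 1.0 + 1.2 + 1.1 + 0.5) / 12 = 0.9083
σ̂ = R̄ / d₂ = 0.9083 / 2.059 = 0.4412

0.44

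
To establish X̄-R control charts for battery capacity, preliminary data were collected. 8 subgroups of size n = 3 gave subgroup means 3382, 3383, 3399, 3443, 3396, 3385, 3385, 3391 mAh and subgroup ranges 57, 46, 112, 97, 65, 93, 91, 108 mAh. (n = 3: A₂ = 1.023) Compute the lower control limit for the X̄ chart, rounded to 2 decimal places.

3309.95

X̄̄ = (3382 + 3383 + 3399 + 3443 + 3396 + 3385 + 3385 + 3391) / 8 = 27164.0000 / 8 = 3395.5000
R̄ = (57 + 46 + 112 + 97 + 65 + 93 + 91 + 108) / 8 = 669.0000 / 8 = 83.6250
LCL = X̄̄ − A₂·R̄ = 3395.5000 − 1.023 × 83.6250 = 3309.9516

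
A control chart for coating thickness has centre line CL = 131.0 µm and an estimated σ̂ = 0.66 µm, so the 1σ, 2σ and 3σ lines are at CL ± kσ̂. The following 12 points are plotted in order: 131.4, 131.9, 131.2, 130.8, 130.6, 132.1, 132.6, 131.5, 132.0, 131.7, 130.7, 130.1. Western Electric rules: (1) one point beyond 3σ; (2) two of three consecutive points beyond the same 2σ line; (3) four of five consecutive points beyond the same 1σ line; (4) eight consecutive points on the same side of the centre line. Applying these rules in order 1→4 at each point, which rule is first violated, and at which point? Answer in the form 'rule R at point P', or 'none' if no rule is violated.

rule 3 at point 10

Zone of each point (C = within 1σ̂, B = 1σ̂–2σ̂, A = 2σ̂–3σ̂, * = beyond 3σ̂; sign = side of CL): 1:+C, 2:+B, 3:+C, 4:-C, 5:-C, 6:+B, 7:+A, 8:+C, 9:+B, 10:+B, 11:-C, 12:-B
Rule 3 (four of five consecutive points beyond the same 1σ limit) is satisfied at point 10.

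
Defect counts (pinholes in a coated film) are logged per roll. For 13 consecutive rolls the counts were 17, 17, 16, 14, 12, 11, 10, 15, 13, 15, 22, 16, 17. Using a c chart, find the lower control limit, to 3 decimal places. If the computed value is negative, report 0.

c̄ = (17 + 17 + 16 + 14 + 12 + 11 + 10 + 15 + 13 + 15 + 22 + 16 + 17) / 13 = 195 / 13 = 15.0000
LCL = c̄ − 3√c̄ = 15.0000 − 3 × 3.8730 = 3.3810

3.381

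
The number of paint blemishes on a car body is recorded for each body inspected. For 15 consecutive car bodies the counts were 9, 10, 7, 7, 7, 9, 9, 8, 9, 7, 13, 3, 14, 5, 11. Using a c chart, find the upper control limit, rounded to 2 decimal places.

c̄ = (9 + 10 + 7 + 7 + 7 + 9 + 9 + 8 + 9 + 7 + 13 + 3 + 14 + 5 + 11) / 15 = 128 / 15 = 8.5333
UCL = c̄ + 3√c̄ = 8.5333 + 3 × √8.5333 = 8.5333 + 3 × 2.9212 = 17.2969

17.30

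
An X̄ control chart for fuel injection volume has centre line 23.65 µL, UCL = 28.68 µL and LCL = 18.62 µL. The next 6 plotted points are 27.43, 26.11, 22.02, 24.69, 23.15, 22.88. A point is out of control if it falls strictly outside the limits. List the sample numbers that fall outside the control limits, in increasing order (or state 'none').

All 6 points lie within [18.62, 28.68].

none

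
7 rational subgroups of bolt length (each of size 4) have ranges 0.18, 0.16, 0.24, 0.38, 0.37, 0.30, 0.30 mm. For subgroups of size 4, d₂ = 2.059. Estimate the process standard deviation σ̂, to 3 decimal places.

R̄ = (0.18 + 0.16 + 0.24 + 0.38 + 0.37 + 0.30 + 0.30) / 7 = 0.2757
σ̂ = R̄ / d₂ = 0.2757 / 2.059 = 0.1339

0.134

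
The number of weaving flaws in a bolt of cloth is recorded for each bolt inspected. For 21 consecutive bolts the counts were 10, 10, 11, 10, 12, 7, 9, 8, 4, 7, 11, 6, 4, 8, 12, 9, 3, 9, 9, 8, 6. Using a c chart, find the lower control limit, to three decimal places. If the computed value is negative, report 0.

0.000

c̄ = (10 + 10 + 11 + 10 + 12 + 7 + 9 + 8 + 4 + 7 + 11 + 6 + 4 + 8 + 12 + 9 + 3 + 9 + 9 + 8 + 6) / 21 = 173 / 21 = 8.2381
LCL = c̄ − 3√c̄ = 8.2381 − 3 × 2.8702 = -0.3725 → 0 (cannot be negative)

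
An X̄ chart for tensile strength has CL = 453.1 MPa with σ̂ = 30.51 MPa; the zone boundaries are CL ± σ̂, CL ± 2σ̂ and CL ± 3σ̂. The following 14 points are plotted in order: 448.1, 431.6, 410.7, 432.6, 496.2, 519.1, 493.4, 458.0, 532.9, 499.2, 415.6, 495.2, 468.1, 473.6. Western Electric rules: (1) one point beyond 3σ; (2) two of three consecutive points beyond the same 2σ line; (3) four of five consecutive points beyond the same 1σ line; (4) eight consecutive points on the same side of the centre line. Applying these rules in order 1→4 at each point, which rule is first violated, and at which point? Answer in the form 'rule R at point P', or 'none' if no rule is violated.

Zone of each point (C = within 1σ̂, B = 1σ̂–2σ̂, A = 2σ̂–3σ̂, * = beyond 3σ̂; sign = side of CL): 1:-C, 2:-C, 3:-B, 4:-C, 5:+B, 6:+A, 7:+B, 8:+C, 9:+A, 10:+B, 11:-B, 12:+B, 13:+C, 14:+C
Rule 3 (four of five consecutive points beyond the same 1σ limit) is satisfied at point 9.

rule 3 at point 9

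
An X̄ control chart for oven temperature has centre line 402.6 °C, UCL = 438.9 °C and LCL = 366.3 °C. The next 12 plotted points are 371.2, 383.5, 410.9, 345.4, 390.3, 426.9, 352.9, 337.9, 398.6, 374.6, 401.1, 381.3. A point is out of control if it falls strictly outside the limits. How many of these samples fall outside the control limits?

Compare each point to [366.3, 438.9]: sample 4 = 345.4 < LCL; sample 7 = 352.9 < LCL; sample 8 = 337.9 < LCL.

3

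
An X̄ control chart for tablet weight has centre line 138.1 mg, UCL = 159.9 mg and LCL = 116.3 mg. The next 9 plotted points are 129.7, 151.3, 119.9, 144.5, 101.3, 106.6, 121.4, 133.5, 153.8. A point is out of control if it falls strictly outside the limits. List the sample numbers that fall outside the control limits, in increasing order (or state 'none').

5, 6

Compare each point to [116.3, 159.9]: sample 5 = 101.3 < LCL; sample 6 = 106.6 < LCL.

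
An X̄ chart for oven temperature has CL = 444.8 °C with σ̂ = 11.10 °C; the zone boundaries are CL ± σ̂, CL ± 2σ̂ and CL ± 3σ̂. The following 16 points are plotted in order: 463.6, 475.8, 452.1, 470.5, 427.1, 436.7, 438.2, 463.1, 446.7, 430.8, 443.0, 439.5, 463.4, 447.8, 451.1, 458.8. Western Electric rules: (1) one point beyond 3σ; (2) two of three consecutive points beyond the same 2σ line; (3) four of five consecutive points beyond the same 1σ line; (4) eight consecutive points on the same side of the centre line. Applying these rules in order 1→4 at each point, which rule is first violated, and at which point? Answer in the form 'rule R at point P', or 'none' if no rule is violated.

rule 2 at point 4

Zone of each point (C = within 1σ̂, B = 1σ̂–2σ̂, A = 2σ̂–3σ̂, * = beyond 3σ̂; sign = side of CL): 1:+B, 2:+A, 3:+C, 4:+A, 5:-B, 6:-C, 7:-C, 8:+B, 9:+C, 10:-B, 11:-C, 12:-C, 13:+B, 14:+C, 15:+C, 16:+B
Rule 2 (two of three consecutive points beyond the same 2σ limit) is satisfied at point 4.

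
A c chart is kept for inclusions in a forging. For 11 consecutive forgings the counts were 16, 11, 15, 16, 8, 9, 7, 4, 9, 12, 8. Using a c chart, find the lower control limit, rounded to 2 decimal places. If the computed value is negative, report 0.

0.75

c̄ = (16 + 11 + 15 + 16 + 8 + 9 + 7 + 4 + 9 + 12 + 8) / 11 = 115 / 11 = 10.4545
LCL = c̄ − 3√c̄ = 10.4545 − 3 × 3.2333 = 0.7545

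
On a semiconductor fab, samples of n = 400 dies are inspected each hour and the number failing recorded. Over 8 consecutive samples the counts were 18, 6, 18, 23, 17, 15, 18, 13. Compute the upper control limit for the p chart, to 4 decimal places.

0.0694

p̄ = Σdᵢ / (k·n) = 128 / (8 × 400) = 0.04000
UCL = p̄ + 3·√(p̄(1−p̄)/n) = 0.04000 + 3 × √(0.04000×0.96000/400) = 0.04000 + 3 × 0.00980 = 0.06939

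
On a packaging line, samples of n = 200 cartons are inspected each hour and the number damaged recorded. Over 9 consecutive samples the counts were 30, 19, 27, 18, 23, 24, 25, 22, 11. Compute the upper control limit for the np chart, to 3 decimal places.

35.415

p̄ = Σdᵢ / (k·n) = 199 / (9 × 200) = 0.11056
UCL = np̄ + 3·√(np̄(1−p̄)) = 22.1111 + 3 × √(22.1111×0.88944) = 22.1111 + 3 × 4.4347 = 35.4152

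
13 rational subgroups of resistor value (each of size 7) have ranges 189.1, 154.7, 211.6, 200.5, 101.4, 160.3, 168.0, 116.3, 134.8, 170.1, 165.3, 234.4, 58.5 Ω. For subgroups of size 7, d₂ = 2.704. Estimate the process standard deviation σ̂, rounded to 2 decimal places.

58.74

R̄ = (189.1 + 154.7 + 211.6 + 200.5 + 101.4 + 160.3 + 168.0 + 116.3 + 134.8 + 170.1 + 165.3 + 234.4 + 58.5) / 13 = 158.8462
σ̂ = R̄ / d₂ = 158.8462 / 2.704 = 58.7449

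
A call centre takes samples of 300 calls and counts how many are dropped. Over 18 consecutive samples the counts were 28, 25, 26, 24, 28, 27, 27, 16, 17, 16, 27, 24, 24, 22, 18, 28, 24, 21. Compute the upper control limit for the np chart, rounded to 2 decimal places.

37.39

p̄ = Σdᵢ / (k·n) = 422 / (18 × 300) = 0.07815
UCL = np̄ + 3·√(np̄(1−p̄)) = 23.4444 + 3 × √(23.4444×0.92185) = 23.4444 + 3 × 4.6489 = 37.3912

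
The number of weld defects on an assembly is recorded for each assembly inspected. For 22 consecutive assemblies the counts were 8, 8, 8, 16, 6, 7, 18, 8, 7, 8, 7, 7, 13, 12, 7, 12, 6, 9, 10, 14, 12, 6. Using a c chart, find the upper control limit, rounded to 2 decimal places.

18.75

c̄ = (8 + 8 + 8 + 16 + 6 + 7 + 18 + 8 + 7 + 8 + 7 + 7 + 13 + 12 + 7 + 12 + 6 + 9 + 10 + 14 + 12 + 6) / 22 = 209 / 22 = 9.5000
UCL = c̄ + 3√c̄ = 9.5000 + 3 × √9.5000 = 9.5000 + 3 × 3.0822 = 18.7466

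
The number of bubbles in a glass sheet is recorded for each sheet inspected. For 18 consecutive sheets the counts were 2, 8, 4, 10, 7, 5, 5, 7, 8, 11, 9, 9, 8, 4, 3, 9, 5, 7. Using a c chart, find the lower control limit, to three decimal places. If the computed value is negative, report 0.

0.000

c̄ = (2 + 8 + 4 + 10 + 7 + 5 + 5 + 7 + 8 + 11 + 9 + 9 + 8 + 4 + 3 + 9 + 5 + 7) / 18 = 121 / 18 = 6.7222
LCL = c̄ − 3√c̄ = 6.7222 − 3 × 2.5927 = -1.0560 → 0 (cannot be negative)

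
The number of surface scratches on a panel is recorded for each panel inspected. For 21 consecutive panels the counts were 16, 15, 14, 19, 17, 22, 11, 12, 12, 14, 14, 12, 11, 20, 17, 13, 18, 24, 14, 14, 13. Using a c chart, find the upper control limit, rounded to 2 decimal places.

27.08

c̄ = (16 + 15 + 14 + 19 + 17 + 22 + 11 + 12 + 12 + 14 + 14 + 12 + 11 + 20 + 17 + 13 + 18 + 24 + 14 + 14 + 13) / 21 = 322 / 21 = 15.3333
UCL = c̄ + 3√c̄ = 15.3333 + 3 × √15.3333 = 15.3333 + 3 × 3.9158 = 27.0807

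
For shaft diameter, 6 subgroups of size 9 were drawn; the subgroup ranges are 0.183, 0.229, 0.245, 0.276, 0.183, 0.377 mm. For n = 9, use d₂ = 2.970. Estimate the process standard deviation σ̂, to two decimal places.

R̄ = (0.183 + 0.229 + 0.245 + 0.276 + 0.183 + 0.377) / 6 = 0.2488
σ̂ = R̄ / d₂ = 0.2488 / 2.970 = 0.0838

0.08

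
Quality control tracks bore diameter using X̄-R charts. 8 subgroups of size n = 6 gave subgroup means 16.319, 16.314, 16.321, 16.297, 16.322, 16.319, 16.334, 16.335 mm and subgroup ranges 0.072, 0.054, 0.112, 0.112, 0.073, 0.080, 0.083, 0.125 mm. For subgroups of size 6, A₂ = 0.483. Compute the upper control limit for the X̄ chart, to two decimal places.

X̄̄ = (16.319 + 16.314 + 16.321 + 16.297 + 16.322 + 16.319 + 16.334 + 16.335) / 8 = 130.5610 / 8 = 16.3201
R̄ = (0.072 + 0.054 + 0.112 + 0.112 + 0.073 + 0.080 + 0.083 + 0.125) / 8 = 0.7110 / 8 = 0.0889
UCL = X̄̄ + A₂·R̄ = 16.3201 + 0.483 × 0.0889 = 16.3631

16.36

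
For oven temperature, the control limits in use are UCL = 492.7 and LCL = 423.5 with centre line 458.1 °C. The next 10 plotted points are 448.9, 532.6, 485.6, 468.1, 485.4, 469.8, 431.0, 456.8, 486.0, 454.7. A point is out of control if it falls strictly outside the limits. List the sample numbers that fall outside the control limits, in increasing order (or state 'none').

2

Compare each point to [423.5, 492.7]: sample 2 = 532.6 > UCL.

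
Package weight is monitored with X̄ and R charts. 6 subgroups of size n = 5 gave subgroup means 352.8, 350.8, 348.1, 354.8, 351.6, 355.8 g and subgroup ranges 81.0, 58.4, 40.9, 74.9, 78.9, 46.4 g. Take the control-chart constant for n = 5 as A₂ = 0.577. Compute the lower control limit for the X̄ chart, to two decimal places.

X̄̄ = (352.8 + 350.8 + 348.1 + 354.8 + 351.6 + 355.8) / 6 = 2113.9000 / 6 = 352.3167
R̄ = (81.0 + 58.4 + 40.9 + 74.9 + 78.9 + 46.4) / 6 = 380.5000 / 6 = 63.4167
LCL = X̄̄ − A₂·R̄ = 352.3167 − 0.577 × 63.4167 = 315.7253

315.73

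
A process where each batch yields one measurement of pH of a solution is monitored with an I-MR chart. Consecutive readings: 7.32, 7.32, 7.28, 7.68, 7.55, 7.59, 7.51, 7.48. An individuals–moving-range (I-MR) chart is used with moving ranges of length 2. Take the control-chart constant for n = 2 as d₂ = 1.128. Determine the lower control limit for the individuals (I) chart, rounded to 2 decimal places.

X̄ = (7.32 + 7.32 + 7.28 + 7.68 + 7.55 + 7.59 + 7.51 + 7.48) / 8 = 7.4663
Moving ranges: 0.00, 0.04, 0.40, 0.13, 0.04, 0.08, 0.03; M̄R̄ = 0.7200 / 7 = 0.1029
LCL = X̄ − 3·M̄R̄/d₂ = 7.4663 − 3 × 0.1029 / 1.128 = 7.1927

7.19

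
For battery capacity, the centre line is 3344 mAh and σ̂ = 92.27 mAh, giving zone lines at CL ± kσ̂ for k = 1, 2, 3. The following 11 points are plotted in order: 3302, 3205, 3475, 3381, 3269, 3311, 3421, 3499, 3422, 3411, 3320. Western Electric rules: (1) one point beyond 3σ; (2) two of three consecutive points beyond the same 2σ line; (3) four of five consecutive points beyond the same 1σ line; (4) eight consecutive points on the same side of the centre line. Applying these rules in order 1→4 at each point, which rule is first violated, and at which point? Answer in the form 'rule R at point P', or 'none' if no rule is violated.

Zone of each point (C = within 1σ̂, B = 1σ̂–2σ̂, A = 2σ̂–3σ̂, * = beyond 3σ̂; sign = side of CL): 1:-C, 2:-B, 3:+B, 4:+C, 5:-C, 6:-C, 7:+C, 8:+B, 9:+C, 10:+C, 11:-C
No rule fires across all 11 points.

none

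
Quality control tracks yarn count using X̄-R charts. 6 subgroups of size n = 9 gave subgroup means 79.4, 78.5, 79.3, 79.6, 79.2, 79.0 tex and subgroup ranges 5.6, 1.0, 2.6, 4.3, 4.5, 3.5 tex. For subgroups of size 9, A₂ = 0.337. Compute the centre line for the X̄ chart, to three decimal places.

X̄̄ = (79.4 + 78.5 + 79.3 + 79.6 + 79.2 + 79.0) / 6 = 475.0000 / 6 = 79.1667
CL = X̄̄ = 79.1667

79.167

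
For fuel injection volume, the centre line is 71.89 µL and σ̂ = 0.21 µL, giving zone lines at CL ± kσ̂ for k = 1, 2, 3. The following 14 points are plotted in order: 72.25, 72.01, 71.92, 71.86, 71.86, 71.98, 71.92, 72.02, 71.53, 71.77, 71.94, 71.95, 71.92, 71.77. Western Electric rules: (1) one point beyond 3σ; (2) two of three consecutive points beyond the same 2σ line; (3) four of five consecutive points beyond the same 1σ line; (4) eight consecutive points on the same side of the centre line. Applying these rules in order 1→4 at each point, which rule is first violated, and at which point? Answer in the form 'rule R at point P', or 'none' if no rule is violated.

none

Zone of each point (C = within 1σ̂, B = 1σ̂–2σ̂, A = 2σ̂–3σ̂, * = beyond 3σ̂; sign = side of CL): 1:+B, 2:+C, 3:+C, 4:-C, 5:-C, 6:+C, 7:+C, 8:+C, 9:-B, 10:-C, 11:+C, 12:+C, 13:+C, 14:-C
No rule fires across all 14 points.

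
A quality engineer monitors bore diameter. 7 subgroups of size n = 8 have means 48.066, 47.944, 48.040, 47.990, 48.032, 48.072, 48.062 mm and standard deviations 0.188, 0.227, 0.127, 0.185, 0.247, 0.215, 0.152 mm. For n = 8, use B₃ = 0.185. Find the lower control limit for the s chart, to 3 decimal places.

0.035

s̄ = (0.188 + 0.227 + 0.127 + 0.185 + 0.247 + 0.215 + 0.152) / 7 = 0.1916
LCL_s = B₃·s̄ = 0.185 × 0.1916 = 0.0354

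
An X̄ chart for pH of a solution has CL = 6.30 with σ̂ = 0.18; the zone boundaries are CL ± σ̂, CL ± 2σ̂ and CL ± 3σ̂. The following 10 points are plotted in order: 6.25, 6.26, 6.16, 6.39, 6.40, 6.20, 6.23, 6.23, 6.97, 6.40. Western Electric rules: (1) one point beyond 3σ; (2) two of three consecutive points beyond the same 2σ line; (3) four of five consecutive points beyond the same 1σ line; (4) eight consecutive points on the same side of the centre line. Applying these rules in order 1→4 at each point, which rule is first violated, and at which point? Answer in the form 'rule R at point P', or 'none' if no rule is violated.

Zone of each point (C = within 1σ̂, B = 1σ̂–2σ̂, A = 2σ̂–3σ̂, * = beyond 3σ̂; sign = side of CL): 1:-C, 2:-C, 3:-C, 4:+C, 5:+C, 6:-C, 7:-C, 8:-C, 9:+*, 10:+C
Rule 1 (one point beyond the 3σ limits) is satisfied at point 9.

rule 1 at point 9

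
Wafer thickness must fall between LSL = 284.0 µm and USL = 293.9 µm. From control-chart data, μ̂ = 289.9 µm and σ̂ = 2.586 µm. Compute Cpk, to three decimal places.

0.516

Cpu = (USL − μ̂) / (3σ̂) = (293.9 − 289.9) / (3 × 2.586) = 0.5156; Cpl = (μ̂ − LSL) / (3σ̂) = (289.9 − 284.0) / (3 × 2.586) = 0.7605; Cpk = min(Cpu, Cpl) = 0.5156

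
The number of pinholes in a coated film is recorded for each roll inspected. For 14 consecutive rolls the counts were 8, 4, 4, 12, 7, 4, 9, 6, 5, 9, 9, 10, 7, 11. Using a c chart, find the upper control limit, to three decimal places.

c̄ = (8 + 4 + 4 + 12 + 7 + 4 + 9 + 6 + 5 + 9 + 9 + 10 + 7 + 11) / 14 = 105 / 14 = 7.5000
UCL = c̄ + 3√c̄ = 7.5000 + 3 × √7.5000 = 7.5000 + 3 × 2.7386 = 15.7158

15.716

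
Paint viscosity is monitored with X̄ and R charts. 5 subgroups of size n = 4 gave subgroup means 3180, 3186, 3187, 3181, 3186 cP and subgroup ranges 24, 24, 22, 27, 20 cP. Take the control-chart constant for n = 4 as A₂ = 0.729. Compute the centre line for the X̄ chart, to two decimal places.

3184.00

X̄̄ = (3180 + 3186 + 3187 + 3181 + 3186) / 5 = 15920.0000 / 5 = 3184.0000
CL = X̄̄ = 3184.0000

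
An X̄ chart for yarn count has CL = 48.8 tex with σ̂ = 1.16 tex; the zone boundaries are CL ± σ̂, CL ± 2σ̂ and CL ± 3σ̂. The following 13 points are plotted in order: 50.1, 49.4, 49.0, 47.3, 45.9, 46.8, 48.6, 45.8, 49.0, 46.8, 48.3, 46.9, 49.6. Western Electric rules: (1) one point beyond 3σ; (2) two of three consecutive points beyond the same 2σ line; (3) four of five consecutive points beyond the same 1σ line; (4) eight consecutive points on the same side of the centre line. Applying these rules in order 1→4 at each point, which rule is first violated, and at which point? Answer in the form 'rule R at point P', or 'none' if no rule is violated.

rule 3 at point 8

Zone of each point (C = within 1σ̂, B = 1σ̂–2σ̂, A = 2σ̂–3σ̂, * = beyond 3σ̂; sign = side of CL): 1:+B, 2:+C, 3:+C, 4:-B, 5:-A, 6:-B, 7:-C, 8:-A, 9:+C, 10:-B, 11:-C, 12:-B, 13:+C
Rule 3 (four of five consecutive points beyond the same 1σ limit) is satisfied at point 8.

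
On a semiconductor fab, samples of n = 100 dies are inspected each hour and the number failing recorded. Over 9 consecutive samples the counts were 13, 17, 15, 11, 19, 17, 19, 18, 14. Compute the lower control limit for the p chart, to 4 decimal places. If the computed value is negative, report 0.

0.0492

p̄ = Σdᵢ / (k·n) = 143 / (9 × 100) = 0.15889
LCL = p̄ − 3·√(p̄(1−p̄)/n) = 0.15889 − 3 × 0.03656 = 0.04922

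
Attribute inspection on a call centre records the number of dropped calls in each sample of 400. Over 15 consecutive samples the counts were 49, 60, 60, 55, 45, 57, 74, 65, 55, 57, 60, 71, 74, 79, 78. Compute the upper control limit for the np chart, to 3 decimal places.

84.400

p̄ = Σdᵢ / (k·n) = 939 / (15 × 400) = 0.15650
UCL = np̄ + 3·√(np̄(1−p̄)) = 62.6000 + 3 × √(62.6000×0.84350) = 62.6000 + 3 × 7.2666 = 84.3997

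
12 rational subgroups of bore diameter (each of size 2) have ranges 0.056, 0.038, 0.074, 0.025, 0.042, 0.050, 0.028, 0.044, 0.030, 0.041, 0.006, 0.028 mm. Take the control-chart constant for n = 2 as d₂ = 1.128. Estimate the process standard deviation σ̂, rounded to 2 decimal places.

R̄ = (0.056 + 0.038 + 0.074 + 0.025 + 0.042 + 0.050 + 0.028 + 0.044 + 0.030 + 0.041 + 0.006 + 0.028) / 12 = 0.0385
σ̂ = R̄ / d₂ = 0.0385 / 1.128 = 0.0341

0.03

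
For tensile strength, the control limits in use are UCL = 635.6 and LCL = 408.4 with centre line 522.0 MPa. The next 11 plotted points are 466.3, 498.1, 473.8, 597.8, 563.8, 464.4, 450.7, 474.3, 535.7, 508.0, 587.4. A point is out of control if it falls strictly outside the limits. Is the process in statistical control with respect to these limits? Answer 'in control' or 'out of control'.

All 11 points lie within [408.4, 635.6].

in control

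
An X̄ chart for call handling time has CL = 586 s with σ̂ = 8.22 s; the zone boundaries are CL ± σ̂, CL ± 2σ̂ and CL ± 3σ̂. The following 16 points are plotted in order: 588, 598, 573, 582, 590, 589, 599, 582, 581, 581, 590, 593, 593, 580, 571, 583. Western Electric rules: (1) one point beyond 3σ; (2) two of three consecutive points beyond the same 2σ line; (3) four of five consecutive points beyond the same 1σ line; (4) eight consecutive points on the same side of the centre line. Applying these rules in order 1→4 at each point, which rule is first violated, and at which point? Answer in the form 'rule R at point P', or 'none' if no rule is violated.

none

Zone of each point (C = within 1σ̂, B = 1σ̂–2σ̂, A = 2σ̂–3σ̂, * = beyond 3σ̂; sign = side of CL): 1:+C, 2:+B, 3:-B, 4:-C, 5:+C, 6:+C, 7:+B, 8:-C, 9:-C, 10:-C, 11:+C, 12:+C, 13:+C, 14:-C, 15:-B, 16:-C
No rule fires across all 16 points.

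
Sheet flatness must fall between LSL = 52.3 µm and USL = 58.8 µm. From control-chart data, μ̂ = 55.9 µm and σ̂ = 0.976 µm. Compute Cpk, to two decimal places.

Cpu = (USL − μ̂) / (3σ̂) = (58.8 − 55.9) / (3 × 0.976) = 0.9904; Cpl = (μ̂ − LSL) / (3σ̂) = (55.9 − 52.3) / (3 × 0.976) = 1.2295; Cpk = min(Cpu, Cpl) = 0.9904

0.99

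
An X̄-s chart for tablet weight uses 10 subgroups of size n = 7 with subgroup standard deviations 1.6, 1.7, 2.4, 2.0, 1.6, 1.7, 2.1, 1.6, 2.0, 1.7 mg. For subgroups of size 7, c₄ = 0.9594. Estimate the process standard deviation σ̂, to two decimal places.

1.92

s̄ = (1.6 + 1.7 + 2.4 + 2.0 + 1.6 + 1.7 + 2.1 + 1.6 + 2.0 + 1.7) / 10 = 1.8400
σ̂ = s̄ / c₄ = 1.8400 / 0.9594 = 1.9179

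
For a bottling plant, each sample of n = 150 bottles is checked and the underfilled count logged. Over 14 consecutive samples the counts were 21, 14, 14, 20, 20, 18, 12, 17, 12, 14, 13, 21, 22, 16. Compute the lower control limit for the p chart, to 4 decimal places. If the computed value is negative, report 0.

p̄ = Σdᵢ / (k·n) = 234 / (14 × 150) = 0.11143
LCL = p̄ − 3·√(p̄(1−p̄)/n) = 0.11143 − 3 × 0.02569 = 0.03435

0.0344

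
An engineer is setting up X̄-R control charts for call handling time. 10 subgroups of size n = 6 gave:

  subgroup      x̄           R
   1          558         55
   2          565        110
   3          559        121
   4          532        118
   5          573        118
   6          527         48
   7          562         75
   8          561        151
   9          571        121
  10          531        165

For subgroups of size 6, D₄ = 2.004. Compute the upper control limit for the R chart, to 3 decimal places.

216.833

R̄ = (55 + 110 + 121 + 118 + 118 + 48 + 75 + 151 + 121 + 165) / 10 = 1082.0000 / 10 = 108.2000
UCL_R = D₄·R̄ = 2.004 × 108.2000 = 216.8328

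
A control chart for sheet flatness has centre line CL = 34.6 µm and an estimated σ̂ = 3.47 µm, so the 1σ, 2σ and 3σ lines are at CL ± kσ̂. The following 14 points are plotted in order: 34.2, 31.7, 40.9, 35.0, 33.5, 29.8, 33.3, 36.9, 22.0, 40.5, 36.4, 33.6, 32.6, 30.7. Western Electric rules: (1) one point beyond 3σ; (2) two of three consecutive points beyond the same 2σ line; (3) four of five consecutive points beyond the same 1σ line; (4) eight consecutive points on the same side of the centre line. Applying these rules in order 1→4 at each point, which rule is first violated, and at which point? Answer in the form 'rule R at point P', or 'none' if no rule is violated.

Zone of each point (C = within 1σ̂, B = 1σ̂–2σ̂, A = 2σ̂–3σ̂, * = beyond 3σ̂; sign = side of CL): 1:-C, 2:-C, 3:+B, 4:+C, 5:-C, 6:-B, 7:-C, 8:+C, 9:-*, 10:+B, 11:+C, 12:-C, 13:-C, 14:-B
Rule 1 (one point beyond the 3σ limits) is satisfied at point 9.

rule 1 at point 9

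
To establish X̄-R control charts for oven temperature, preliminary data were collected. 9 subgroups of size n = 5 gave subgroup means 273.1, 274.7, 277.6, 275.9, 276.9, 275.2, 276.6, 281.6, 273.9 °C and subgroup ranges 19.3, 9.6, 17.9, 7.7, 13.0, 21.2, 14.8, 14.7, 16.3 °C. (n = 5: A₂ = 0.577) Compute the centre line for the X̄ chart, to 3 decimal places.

X̄̄ = (273.1 + 274.7 + 277.6 + 275.9 + 276.9 + 275.2 + 276.6 + 281.6 + 273.9) / 9 = 2485.5000 / 9 = 276.1667
CL = X̄̄ = 276.1667

276.167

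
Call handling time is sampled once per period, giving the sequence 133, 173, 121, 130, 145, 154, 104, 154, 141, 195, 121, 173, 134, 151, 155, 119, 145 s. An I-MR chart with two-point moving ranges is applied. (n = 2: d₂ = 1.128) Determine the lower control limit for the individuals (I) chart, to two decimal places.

X̄ = (133 + 173 + 121 + 130 + 145 + 154 + 104 + 154 + 141 + 195 + 121 + 173 + 134 + 151 + 155 + 119 + 145) / 17 = 144.0000
Moving ranges: 40, 52, 9, 15, 9, 50, 50, 13, 54, 74, 52, 39, 17, 4, 36, 26; M̄R̄ = 540.0000 / 16 = 33.7500
LCL = X̄ − 3·M̄R̄/d₂ = 144.0000 − 3 × 33.7500 / 1.128 = 54.2394

54.24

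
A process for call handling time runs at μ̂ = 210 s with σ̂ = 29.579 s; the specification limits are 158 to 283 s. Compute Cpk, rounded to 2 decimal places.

Cpu = (USL − μ̂) / (3σ̂) = (283 − 210) / (3 × 29.579) = 0.8227; Cpl = (μ̂ − LSL) / (3σ̂) = (210 − 158) / (3 × 29.579) = 0.5860; Cpk = min(Cpu, Cpl) = 0.5860

0.59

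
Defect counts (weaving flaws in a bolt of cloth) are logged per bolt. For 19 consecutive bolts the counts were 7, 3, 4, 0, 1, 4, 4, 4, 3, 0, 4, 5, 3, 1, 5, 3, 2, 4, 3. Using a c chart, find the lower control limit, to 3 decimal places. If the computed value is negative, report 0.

c̄ = (7 + 3 + 4 + 0 + 1 + 4 + 4 + 4 + 3 + 0 + 4 + 5 + 3 + 1 + 5 + 3 + 2 + 4 + 3) / 19 = 60 / 19 = 3.1579
LCL = c̄ − 3√c̄ = 3.1579 − 3 × 1.7770 = -2.1732 → 0 (cannot be negative)

0.000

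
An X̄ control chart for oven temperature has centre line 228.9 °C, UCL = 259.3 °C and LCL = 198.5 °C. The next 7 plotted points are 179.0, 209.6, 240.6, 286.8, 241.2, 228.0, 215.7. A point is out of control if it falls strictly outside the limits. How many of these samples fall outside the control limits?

2

Compare each point to [198.5, 259.3]: sample 1 = 179.0 < LCL; sample 4 = 286.8 > UCL.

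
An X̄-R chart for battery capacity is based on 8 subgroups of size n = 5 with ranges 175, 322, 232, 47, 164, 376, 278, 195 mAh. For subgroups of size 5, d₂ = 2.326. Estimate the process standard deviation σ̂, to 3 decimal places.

96.141

R̄ = (175 + 322 + 232 + 47 + 164 + 376 + 278 + 195) / 8 = 223.6250
σ̂ = R̄ / d₂ = 223.6250 / 2.326 = 96.1414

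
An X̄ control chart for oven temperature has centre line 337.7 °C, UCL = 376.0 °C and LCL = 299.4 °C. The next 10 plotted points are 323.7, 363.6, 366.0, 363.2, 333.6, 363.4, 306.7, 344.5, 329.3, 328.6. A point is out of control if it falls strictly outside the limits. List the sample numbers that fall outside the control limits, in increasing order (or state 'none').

none

All 10 points lie within [299.4, 376.0].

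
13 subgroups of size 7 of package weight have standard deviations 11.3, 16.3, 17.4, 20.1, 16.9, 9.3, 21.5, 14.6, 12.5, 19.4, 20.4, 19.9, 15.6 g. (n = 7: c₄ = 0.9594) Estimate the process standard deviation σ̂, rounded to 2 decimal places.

s̄ = (11.3 + 16.3 + 17.4 + 20.1 + 16.9 + 9.3 + 21.5 + 14.6 + 12.5 + 19.4 + 20.4 + 19.9 + 15.6) / 13 = 16.5538
σ̂ = s̄ / c₄ = 16.5538 / 0.9594 = 17.2544

17.25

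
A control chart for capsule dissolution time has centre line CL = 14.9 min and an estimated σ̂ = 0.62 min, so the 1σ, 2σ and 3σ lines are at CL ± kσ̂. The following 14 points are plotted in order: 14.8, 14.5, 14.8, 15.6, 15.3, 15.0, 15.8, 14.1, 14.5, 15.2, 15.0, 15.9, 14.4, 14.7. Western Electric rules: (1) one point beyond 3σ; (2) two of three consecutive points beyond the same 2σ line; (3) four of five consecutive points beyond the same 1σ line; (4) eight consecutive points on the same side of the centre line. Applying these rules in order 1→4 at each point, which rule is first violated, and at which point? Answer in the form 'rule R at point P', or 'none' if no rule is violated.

none

Zone of each point (C = within 1σ̂, B = 1σ̂–2σ̂, A = 2σ̂–3σ̂, * = beyond 3σ̂; sign = side of CL): 1:-C, 2:-C, 3:-C, 4:+B, 5:+C, 6:+C, 7:+B, 8:-B, 9:-C, 10:+C, 11:+C, 12:+B, 13:-C, 14:-C
No rule fires across all 14 points.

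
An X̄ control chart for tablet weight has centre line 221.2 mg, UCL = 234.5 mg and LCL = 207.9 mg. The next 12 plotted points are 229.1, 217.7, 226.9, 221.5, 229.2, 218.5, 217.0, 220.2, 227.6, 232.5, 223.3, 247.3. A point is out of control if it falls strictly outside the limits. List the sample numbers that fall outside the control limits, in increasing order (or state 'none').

Compare each point to [207.9, 234.5]: sample 12 = 247.3 > UCL.

12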